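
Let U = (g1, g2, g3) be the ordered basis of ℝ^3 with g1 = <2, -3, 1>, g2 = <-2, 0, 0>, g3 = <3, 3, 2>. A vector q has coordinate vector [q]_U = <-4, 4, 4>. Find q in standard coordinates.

The coordinates say q = -4g1 + 4g2 + 4g3; adding the scaled basis vectors gives <-4, 24, 4>.

<-4, 24, 4>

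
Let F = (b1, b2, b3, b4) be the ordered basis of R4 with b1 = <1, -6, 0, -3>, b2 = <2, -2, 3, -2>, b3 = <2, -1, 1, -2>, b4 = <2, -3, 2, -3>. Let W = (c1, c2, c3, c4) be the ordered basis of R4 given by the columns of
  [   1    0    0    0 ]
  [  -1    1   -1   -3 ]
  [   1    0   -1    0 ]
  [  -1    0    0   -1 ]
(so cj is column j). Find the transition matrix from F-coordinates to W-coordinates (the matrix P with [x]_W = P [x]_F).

[[1, 2, 2, 2], [2, -1, 2, 2], [1, -1, 1, 0], [2, 0, 0, 1]]

Let M have columns bj and N have columns cj. Then for every x, N [x]_W = x = M [x]_F, so P = N^(-1) M.
Since det N = 1, N^(-1) has integer entries; multiplying gives P = [[1, 2, 2, 2], [2, -1, 2, 2], [1, -1, 1, 0], [2, 0, 0, 1]].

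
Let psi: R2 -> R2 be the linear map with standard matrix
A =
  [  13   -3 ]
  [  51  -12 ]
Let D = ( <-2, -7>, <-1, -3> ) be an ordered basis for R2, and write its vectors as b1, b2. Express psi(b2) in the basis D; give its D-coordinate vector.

Column 2 of [psi]_D is the D-coordinate vector of psi(b2).
In standard coordinates psi(b2) = A b2 = <-4, -15>.
Converting to D: <-4, -15> = 3b1 - 2b2, so the coordinate vector is <3, -2>.

<3, -2>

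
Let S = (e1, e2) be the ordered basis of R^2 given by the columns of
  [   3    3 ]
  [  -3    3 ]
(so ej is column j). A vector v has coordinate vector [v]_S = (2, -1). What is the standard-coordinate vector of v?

(3, -9)

The coordinates say v = 2e1 - e2; adding the scaled basis vectors gives (3, -9).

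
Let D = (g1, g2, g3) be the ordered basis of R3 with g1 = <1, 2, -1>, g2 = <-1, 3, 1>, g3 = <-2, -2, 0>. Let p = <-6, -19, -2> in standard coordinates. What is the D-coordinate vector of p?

Write p = c_1 g1 + ... + c_3 g3 and solve for the c_i.
Gaussian elimination on [M | p] yields c = (-1, -3, 4).
Check: -g1 - 3g2 + 4g3 = <-6, -19, -2>.

<-1, -3, 4>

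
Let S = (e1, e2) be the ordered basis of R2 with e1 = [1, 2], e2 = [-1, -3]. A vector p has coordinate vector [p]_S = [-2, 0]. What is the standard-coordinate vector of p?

[-2, -4]

By definition p = -2e1 + 0·e2.
Summing componentwise gives [-2, -4].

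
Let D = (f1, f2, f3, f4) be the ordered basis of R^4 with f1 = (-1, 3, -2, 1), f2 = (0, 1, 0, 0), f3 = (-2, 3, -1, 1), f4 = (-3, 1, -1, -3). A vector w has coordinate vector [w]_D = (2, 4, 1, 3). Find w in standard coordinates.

(-13, 16, -8, -6)

w = M [w]_D, where M has columns f1, ..., f4.
Carrying out the matrix-vector product, w = (-13, 16, -8, -6).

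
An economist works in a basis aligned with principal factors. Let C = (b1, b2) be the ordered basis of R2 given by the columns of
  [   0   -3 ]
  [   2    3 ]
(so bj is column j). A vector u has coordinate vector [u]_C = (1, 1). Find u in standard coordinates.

(-3, 5)

By definition u = b1 + b2.
Summing componentwise gives (-3, 5).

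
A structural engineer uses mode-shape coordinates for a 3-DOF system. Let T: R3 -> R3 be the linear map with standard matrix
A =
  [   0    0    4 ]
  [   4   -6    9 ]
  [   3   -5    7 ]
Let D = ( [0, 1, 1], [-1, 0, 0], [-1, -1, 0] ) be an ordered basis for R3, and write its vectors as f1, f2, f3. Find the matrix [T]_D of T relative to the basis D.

[[2, -3, 2], [-3, -1, 0], [-1, 1, 0]]

The j-th column of [T]_D is [T(fj)]_D.
T(f1) = A f1 = [4, 3, 2] = 2f1 - 3f2 - f3, so column 1 is [2, -3, -1].
Repeating for f2, f3 and assembling the columns gives [[2, -3, 2], [-3, -1, 0], [-1, 1, 0]].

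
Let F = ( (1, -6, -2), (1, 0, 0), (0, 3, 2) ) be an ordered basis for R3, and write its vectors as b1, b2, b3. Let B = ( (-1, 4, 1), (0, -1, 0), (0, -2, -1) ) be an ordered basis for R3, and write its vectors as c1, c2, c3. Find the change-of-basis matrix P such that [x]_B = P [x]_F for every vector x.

Let M have columns bj and N have columns cj. Then for every x, N [x]_B = x = M [x]_F, so P = N^(-1) M.
Since det N = -1, N^(-1) has integer entries; multiplying gives P = [[-1, -1, 0], [0, -2, 1], [1, -1, -2]].

[[-1, -1, 0], [0, -2, 1], [1, -1, -2]]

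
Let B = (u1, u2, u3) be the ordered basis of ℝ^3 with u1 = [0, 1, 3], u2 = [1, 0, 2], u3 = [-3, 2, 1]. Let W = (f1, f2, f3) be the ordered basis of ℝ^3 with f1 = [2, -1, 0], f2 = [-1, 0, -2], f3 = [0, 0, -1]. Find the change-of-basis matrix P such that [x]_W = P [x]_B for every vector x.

Let M have columns uj and N have columns fj. Then for every x, N [x]_W = x = M [x]_B, so P = N^(-1) M.
Since det N = 1, N^(-1) has integer entries; multiplying gives P = [[-1, 0, -2], [-2, -1, -1], [1, 0, 1]].

[[-1, 0, -2], [-2, -1, -1], [1, 0, 1]]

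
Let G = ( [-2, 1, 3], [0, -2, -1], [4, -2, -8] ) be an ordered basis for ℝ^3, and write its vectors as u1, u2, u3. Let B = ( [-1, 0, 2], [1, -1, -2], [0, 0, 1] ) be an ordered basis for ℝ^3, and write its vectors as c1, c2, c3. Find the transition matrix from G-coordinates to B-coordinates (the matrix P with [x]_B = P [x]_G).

[[1, 2, -2], [-1, 2, 2], [-1, -1, 0]]

Column j of P is [uj]_B, since P maps G-coordinates to B-coordinates.
Expressing u1 in B: u1 = c1 - c2 - c3, so column 1 of P is [1, -1, -1].
Doing the same for each uj gives P = [[1, 2, -2], [-1, 2, 2], [-1, -1, 0]].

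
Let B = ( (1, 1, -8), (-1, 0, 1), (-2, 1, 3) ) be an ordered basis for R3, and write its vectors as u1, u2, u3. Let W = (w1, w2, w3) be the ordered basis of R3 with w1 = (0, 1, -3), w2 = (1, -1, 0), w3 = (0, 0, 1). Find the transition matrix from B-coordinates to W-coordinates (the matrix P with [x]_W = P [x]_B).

[[2, -1, -1], [1, -1, -2], [-2, -2, 0]]

Take x = uj: its B-coordinates are the j-th standard unit vector, so P e_j — column j of P — equals [uj]_W.
u1 = 2w1 + w2 - 2w3, giving column 1 = (2, 1, -2); repeating for each j gives P = [[2, -1, -1], [1, -1, -2], [-2, -2, 0]].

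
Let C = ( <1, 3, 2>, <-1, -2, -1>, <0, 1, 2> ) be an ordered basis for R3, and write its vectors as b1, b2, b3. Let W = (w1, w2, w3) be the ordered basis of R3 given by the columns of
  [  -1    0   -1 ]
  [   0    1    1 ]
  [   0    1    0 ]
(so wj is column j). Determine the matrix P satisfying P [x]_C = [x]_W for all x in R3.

[[-2, 2, 1], [2, -1, 2], [1, -1, -1]]

Let M have columns bj and N have columns wj. Then for every x, N [x]_W = x = M [x]_C, so P = N^(-1) M.
Since det N = 1, N^(-1) has integer entries; multiplying gives P = [[-2, 2, 1], [2, -1, 2], [1, -1, -1]].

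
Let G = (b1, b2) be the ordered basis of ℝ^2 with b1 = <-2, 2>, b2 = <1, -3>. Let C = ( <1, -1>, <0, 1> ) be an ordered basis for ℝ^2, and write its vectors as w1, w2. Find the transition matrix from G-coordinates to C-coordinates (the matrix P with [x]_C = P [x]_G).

Take x = bj: its G-coordinates are the j-th standard unit vector, so P e_j — column j of P — equals [bj]_C.
b1 = -2w1 + 0·w2, giving column 1 = <-2, 0>; repeating for each j gives P = [[-2, 1], [0, -2]].

[[-2, 1], [0, -2]]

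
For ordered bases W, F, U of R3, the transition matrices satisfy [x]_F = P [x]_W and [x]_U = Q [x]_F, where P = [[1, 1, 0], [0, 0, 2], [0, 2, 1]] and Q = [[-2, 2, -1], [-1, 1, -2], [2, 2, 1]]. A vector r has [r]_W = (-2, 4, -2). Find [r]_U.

Apply P to get F-coordinates (2, -4, 6), then Q to get U-coordinates.
The result is [r]_U = (-18, -18, 2).

(-18, -18, 2)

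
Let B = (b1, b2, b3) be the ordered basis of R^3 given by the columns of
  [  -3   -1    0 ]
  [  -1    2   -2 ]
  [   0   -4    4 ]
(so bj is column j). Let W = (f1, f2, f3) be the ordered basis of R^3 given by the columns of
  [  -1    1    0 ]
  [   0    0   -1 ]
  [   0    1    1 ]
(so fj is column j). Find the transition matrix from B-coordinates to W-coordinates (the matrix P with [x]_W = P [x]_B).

Column j of P is [bj]_W, since P maps B-coordinates to W-coordinates.
Expressing b1 in W: b1 = 2f1 - f2 + f3, so column 1 of P is <2, -1, 1>.
Doing the same for each bj gives P = [[2, -1, 2], [-1, -2, 2], [1, -2, 2]].

[[2, -1, 2], [-1, -2, 2], [1, -2, 2]]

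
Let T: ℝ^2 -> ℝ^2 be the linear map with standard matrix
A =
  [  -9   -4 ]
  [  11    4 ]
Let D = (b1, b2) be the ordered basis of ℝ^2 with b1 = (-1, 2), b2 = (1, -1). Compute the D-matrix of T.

[[-2, 2], [-1, -3]]

Let P have columns b1, b2. Then [T]_D = P^(-1) A P.
Here det P = -1, so P^(-1) is integer; computing A P first and then P^(-1)(A P) gives [[-2, 2], [-1, -3]].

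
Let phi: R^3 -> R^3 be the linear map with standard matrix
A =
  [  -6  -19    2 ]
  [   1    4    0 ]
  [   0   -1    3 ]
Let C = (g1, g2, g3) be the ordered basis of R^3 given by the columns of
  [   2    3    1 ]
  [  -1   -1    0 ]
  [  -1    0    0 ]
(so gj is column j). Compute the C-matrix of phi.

With P the matrix whose columns are g1, ..., g3, [phi]_C = P^(-1) A P.
Column by column: phi(g1) = A g1 = <5, -2, -2>; its C-coordinates <2, 0, 1> give column 1.
Continuing for each basis vector yields [phi]_C = [[2, -1, 0], [0, 2, -1], [1, -3, -3]].

[[2, -1, 0], [0, 2, -1], [1, -3, -3]]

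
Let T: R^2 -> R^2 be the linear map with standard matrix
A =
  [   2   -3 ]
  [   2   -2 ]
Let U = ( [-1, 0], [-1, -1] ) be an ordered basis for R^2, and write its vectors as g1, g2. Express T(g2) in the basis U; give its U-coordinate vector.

Compute T(g2) = A g2 = [1, 0] in standard coordinates.
Then write this in U-coordinates: solve for y in y_1 g1 + y_2 g2 = [1, 0].
This gives y = [-1, 0], which is column 2 of [T]_U.

[-1, 0]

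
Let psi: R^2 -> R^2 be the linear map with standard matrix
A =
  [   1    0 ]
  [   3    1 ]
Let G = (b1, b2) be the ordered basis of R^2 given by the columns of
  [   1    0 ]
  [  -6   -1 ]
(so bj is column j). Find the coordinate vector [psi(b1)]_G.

<1, -3>

Column 1 of [psi]_G is the G-coordinate vector of psi(b1).
In standard coordinates psi(b1) = A b1 = <1, -3>.
Converting to G: <1, -3> = b1 - 3b2, so the coordinate vector is <1, -3>.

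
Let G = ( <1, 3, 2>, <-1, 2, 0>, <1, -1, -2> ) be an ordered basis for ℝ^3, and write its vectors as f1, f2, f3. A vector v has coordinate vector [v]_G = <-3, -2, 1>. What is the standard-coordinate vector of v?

<0, -14, -8>

v = M [v]_G, where M has columns f1, ..., f3.
Carrying out the matrix-vector product, v = <0, -14, -8>.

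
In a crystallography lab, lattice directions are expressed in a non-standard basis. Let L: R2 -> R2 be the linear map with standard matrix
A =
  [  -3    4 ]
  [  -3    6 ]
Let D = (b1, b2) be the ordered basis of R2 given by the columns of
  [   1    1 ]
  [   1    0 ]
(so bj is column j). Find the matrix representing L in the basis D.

[[3, -3], [-2, 0]]

Let P have columns b1, b2. Then [L]_D = P^(-1) A P.
Here det P = -1, so P^(-1) is integer; computing A P first and then P^(-1)(A P) gives [[3, -3], [-2, 0]].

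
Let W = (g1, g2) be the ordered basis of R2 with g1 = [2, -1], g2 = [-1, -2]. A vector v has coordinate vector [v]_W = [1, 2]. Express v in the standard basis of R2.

By definition v = g1 + 2g2.
Summing componentwise gives [0, -5].

[0, -5]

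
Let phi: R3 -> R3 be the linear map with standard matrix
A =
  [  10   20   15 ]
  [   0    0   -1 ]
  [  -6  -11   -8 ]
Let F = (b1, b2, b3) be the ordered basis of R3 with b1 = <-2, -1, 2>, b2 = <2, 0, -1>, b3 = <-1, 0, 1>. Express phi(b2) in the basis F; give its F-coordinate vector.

<-1, 1, -1>

Column 2 of [phi]_F is the F-coordinate vector of phi(b2).
In standard coordinates phi(b2) = A b2 = <5, 1, -4>.
Converting to F: <5, 1, -4> = -b1 + b2 - b3, so the coordinate vector is <-1, 1, -1>.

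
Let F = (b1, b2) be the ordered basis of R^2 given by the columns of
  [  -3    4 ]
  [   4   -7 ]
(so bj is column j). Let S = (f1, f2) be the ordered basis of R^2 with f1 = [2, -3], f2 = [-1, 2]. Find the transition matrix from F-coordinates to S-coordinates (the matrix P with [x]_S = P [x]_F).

Let M have columns bj and N have columns fj. Then for every x, N [x]_S = x = M [x]_F, so P = N^(-1) M.
Since det N = 1, N^(-1) has integer entries; multiplying gives P = [[-2, 1], [-1, -2]].

[[-2, 1], [-1, -2]]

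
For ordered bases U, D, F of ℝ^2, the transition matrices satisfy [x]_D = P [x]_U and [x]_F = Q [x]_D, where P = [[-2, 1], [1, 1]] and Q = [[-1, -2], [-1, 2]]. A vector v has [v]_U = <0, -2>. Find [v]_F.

<6, -2>

Apply P to get D-coordinates <-2, -2>, then Q to get F-coordinates.
The result is [v]_F = <6, -2>.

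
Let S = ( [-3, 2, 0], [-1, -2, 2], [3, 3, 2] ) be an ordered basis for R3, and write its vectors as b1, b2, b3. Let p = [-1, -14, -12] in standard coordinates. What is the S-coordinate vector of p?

We seek scalars with c_1 b1 + ... + c_3 b3 = p; equivalently solve M c = p where the columns of M are b1, ..., b3.
Gaussian elimination on [M | p] yields c = (-3, -2, -4).
Check: -3b1 - 2b2 - 4b3 = [-1, -14, -12].

[-3, -2, -4]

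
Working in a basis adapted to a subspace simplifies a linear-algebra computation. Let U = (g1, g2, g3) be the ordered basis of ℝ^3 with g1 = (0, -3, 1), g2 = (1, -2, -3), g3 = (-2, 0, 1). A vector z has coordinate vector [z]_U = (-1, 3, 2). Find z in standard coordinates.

By definition z = -g1 + 3g2 + 2g3.
Summing componentwise gives (-1, -3, -8).

(-1, -3, -8)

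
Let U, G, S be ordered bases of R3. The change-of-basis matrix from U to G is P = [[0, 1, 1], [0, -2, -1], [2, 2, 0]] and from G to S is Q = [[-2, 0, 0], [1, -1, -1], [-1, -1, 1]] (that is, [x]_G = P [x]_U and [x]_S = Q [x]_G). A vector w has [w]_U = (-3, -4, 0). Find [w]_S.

Apply P to get G-coordinates (-4, 8, -14), then Q to get S-coordinates.
The result is [w]_S = (8, 2, -18).

(8, 2, -18)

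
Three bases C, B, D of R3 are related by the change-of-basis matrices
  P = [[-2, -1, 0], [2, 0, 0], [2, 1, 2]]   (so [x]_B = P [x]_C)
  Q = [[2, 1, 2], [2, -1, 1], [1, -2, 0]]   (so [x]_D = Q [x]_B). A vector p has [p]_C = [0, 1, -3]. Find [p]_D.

First [p]_B = P [p]_C = [-1, 0, -5].
Then [p]_D = Q [p]_B = [-12, -7, -1].

[-12, -7, -1]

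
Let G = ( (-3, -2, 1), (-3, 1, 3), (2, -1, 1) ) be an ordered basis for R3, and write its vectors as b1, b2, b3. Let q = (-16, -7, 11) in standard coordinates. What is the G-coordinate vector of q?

[q]_G is the unique c with M c = q, where M has columns b1, ..., b3.
Gaussian elimination on [M | q] yields c = (4, 2, 1).
Check: 4b1 + 2b2 + b3 = (-16, -7, 11).

(4, 2, 1)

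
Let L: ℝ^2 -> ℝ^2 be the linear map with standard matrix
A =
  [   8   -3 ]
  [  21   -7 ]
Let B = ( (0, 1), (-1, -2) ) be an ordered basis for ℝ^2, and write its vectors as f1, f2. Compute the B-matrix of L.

With P the matrix whose columns are f1, f2, [L]_B = P^(-1) A P.
Column by column: L(f1) = A f1 = (-3, -7); its B-coordinates (-1, 3) give column 1.
Continuing for each basis vector yields [L]_B = [[-1, -3], [3, 2]].

[[-1, -3], [3, 2]]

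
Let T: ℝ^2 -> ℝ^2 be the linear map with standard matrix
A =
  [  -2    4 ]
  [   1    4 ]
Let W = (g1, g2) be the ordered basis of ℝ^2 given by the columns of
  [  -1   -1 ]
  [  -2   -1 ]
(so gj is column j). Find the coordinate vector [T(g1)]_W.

(3, 3)

Column 1 of [T]_W is the W-coordinate vector of T(g1).
In standard coordinates T(g1) = A g1 = (-6, -9).
Converting to W: (-6, -9) = 3g1 + 3g2, so the coordinate vector is (3, 3).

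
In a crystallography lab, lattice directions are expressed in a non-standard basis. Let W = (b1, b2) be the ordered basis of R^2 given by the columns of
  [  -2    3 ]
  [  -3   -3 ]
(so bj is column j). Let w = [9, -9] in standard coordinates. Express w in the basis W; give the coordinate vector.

We seek scalars with c_1 b1 + c_2 b2 = w; equivalently solve M c = w where the columns of M are b1, b2.
System: -2c_1 + 3c_2 = 9, -3c_1 - 3c_2 = -9; solving gives c_1 = 0, c_2 = 3.
Check: 0·b1 + 3b2 = [9, -9].

[0, 3]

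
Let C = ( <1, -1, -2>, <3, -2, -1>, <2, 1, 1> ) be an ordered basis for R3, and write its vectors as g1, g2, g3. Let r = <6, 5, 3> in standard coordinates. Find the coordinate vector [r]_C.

We seek scalars with c_1 g1 + ... + c_3 g3 = r; equivalently solve M c = r where the columns of M are g1, ..., g3.
Gaussian elimination on [M | r] yields c = (1, -1, 4).
Check: g1 - g2 + 4g3 = <6, 5, 3>.

<1, -1, 4>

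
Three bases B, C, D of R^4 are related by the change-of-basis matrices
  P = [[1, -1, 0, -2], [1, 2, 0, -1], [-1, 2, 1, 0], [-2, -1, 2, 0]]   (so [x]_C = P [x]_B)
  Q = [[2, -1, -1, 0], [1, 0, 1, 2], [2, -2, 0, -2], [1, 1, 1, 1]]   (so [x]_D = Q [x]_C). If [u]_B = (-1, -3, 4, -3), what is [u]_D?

Composing the changes, [u]_D = Q P [u]_B.
Q P = [[2, -6, -1, -3], [-4, -1, 5, -2], [4, -4, -4, -2], [-1, 2, 3, -3]]; applying this to (-1, -3, 4, -3) gives (21, 33, -2, 16).

(21, 33, -2, 16)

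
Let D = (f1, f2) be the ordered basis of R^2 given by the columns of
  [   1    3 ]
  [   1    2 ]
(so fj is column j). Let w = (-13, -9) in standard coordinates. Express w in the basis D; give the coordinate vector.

(-1, -4)

[w]_D is the unique c with M c = w, where M has columns f1, f2.
System: c_1 + 3c_2 = -13, c_1 + 2c_2 = -9; solving gives c_1 = -1, c_2 = -4.
Check: -f1 - 4f2 = (-13, -9).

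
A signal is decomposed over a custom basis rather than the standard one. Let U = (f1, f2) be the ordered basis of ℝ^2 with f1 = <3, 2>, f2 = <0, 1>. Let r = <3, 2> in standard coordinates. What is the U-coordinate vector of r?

Write r = c_1 f1 + c_2 f2 and solve for the c_i.
System: 3c_1 + 0c_2 = 3, 2c_1 + c_2 = 2; solving gives c_1 = 1, c_2 = 0.
Check: f1 + 0·f2 = <3, 2>.

<1, 0>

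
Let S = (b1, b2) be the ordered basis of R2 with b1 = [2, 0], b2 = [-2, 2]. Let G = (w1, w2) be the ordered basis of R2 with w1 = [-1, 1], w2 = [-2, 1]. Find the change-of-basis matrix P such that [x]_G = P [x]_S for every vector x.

[[2, 2], [-2, 0]]

Let M have columns bj and N have columns wj. Then for every x, N [x]_G = x = M [x]_S, so P = N^(-1) M.
Since det N = 1, N^(-1) has integer entries; multiplying gives P = [[2, 2], [-2, 0]].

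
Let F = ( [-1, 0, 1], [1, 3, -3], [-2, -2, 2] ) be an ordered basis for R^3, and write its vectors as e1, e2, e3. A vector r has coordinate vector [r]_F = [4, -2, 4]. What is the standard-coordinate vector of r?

By definition r = 4e1 - 2e2 + 4e3.
Summing componentwise gives [-14, -14, 18].

[-14, -14, 18]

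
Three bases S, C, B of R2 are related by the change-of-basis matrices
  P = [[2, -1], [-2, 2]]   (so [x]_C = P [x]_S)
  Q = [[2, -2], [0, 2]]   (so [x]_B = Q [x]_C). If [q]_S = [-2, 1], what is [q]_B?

Composing the changes, [q]_B = Q P [q]_S.
Q P = [[8, -6], [-4, 4]]; applying this to [-2, 1] gives [-22, 12].

[-22, 12]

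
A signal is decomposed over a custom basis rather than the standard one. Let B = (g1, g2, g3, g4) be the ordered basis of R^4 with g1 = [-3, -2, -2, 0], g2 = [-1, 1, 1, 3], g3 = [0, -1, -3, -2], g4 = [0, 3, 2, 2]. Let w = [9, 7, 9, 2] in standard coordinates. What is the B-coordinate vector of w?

Write w = c_1 g1 + ... + c_4 g4 and solve for the c_i.
Gaussian elimination on [M | w] yields c = (-3, 0, -1, 0).
Check: -3g1 + 0·g2 - g3 + 0·g4 = [9, 7, 9, 2].

[-3, 0, -1, 0]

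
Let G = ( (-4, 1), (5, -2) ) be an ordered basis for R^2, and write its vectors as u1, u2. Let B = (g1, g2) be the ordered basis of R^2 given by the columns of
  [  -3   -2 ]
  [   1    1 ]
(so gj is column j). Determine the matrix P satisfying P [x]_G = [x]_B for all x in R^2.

Column j of P is [uj]_B, since P maps G-coordinates to B-coordinates.
Expressing u1 in B: u1 = 2g1 - g2, so column 1 of P is (2, -1).
Doing the same for each uj gives P = [[2, -1], [-1, -1]].

[[2, -1], [-1, -1]]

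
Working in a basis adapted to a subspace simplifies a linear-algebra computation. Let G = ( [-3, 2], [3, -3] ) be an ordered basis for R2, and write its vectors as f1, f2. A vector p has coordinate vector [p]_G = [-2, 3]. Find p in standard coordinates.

By definition p = -2f1 + 3f2.
Summing componentwise gives [15, -13].

[15, -13]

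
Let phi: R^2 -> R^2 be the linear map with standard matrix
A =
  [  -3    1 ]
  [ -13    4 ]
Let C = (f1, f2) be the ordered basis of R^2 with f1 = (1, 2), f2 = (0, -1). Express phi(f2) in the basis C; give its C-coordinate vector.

(-1, 2)

Column 2 of [phi]_C is the C-coordinate vector of phi(f2).
In standard coordinates phi(f2) = A f2 = (-1, -4).
Converting to C: (-1, -4) = -f1 + 2f2, so the coordinate vector is (-1, 2).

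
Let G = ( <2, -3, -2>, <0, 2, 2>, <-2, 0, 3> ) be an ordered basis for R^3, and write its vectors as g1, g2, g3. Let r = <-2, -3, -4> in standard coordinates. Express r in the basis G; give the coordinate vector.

We seek scalars with c_1 g1 + ... + c_3 g3 = r; equivalently solve M c = r where the columns of M are g1, ..., g3.
Solving this 3x3 system gives c = (-1, -3, 0).
Check: -g1 - 3g2 + 0·g3 = <-2, -3, -4>.

<-1, -3, 0>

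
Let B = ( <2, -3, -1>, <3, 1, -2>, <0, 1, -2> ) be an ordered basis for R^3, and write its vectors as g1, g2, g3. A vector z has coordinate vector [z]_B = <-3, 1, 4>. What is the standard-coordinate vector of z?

The coordinates say z = -3g1 + g2 + 4g3; adding the scaled basis vectors gives <-3, 14, -7>.

<-3, 14, -7>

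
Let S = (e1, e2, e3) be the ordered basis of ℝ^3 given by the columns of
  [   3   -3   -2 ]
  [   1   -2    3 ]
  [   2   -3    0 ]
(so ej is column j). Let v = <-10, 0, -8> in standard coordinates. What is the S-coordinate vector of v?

<2, 4, 2>

Write v = c_1 e1 + ... + c_3 e3 and solve for the c_i.
Gaussian elimination on [M | v] yields c = (2, 4, 2).
Check: 2e1 + 4e2 + 2e3 = <-10, 0, -8>.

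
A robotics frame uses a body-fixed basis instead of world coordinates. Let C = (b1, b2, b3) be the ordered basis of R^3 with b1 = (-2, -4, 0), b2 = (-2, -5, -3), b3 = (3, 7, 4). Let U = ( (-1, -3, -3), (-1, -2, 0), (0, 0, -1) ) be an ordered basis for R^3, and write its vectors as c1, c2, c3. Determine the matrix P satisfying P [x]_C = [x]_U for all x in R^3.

Take x = bj: its C-coordinates are the j-th standard unit vector, so P e_j — column j of P — equals [bj]_U.
b1 = 0·c1 + 2c2 + 0·c3, giving column 1 = (0, 2, 0); repeating for each j gives P = [[0, 1, -1], [2, 1, -2], [0, 0, -1]].

[[0, 1, -1], [2, 1, -2], [0, 0, -1]]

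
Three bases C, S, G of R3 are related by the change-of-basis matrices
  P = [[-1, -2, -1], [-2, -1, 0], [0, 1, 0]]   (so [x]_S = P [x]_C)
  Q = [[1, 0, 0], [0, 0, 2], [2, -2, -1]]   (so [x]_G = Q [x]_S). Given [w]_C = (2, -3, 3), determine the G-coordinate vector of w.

(1, -6, 7)

First [w]_S = P [w]_C = (1, -1, -3).
Then [w]_G = Q [w]_S = (1, -6, 7).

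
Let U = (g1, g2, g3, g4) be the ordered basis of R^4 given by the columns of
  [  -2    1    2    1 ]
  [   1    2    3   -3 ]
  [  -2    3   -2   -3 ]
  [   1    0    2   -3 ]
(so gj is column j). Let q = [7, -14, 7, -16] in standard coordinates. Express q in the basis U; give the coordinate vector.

[-3, 2, -2, 3]

We seek scalars with c_1 g1 + ... + c_4 g4 = q; equivalently solve M c = q where the columns of M are g1, ..., g4.
Row-reducing the augmented matrix [M | q] gives c = (-3, 2, -2, 3).
Check: -3g1 + 2g2 - 2g3 + 3g4 = [7, -14, 7, -16].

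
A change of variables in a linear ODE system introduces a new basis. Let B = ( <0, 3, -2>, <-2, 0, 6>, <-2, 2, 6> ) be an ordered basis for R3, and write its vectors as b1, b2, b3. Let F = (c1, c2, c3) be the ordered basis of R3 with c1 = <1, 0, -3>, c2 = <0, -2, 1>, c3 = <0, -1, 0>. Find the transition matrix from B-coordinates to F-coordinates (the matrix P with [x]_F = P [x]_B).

[[0, -2, -2], [-2, 0, 0], [1, 0, -2]]

Take x = bj: its B-coordinates are the j-th standard unit vector, so P e_j — column j of P — equals [bj]_F.
b1 = 0·c1 - 2c2 + c3, giving column 1 = <0, -2, 1>; repeating for each j gives P = [[0, -2, -2], [-2, 0, 0], [1, 0, -2]].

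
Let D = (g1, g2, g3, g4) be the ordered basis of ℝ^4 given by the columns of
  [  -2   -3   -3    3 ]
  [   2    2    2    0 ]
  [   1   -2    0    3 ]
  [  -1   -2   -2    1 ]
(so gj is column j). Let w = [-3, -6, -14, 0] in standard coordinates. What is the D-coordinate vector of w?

[-3, 1, -1, -3]

We seek scalars with c_1 g1 + ... + c_4 g4 = w; equivalently solve M c = w where the columns of M are g1, ..., g4.
Row-reducing the augmented matrix [M | w] gives c = (-3, 1, -1, -3).
Check: -3g1 + g2 - g3 - 3g4 = [-3, -6, -14, 0].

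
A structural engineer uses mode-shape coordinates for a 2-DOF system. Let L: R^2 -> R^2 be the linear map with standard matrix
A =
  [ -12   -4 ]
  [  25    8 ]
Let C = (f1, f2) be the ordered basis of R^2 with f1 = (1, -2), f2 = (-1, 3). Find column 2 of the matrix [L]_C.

Compute L(f2) = A f2 = (0, -1) in standard coordinates.
Then write this in C-coordinates: solve for y in y_1 f1 + y_2 f2 = (0, -1).
This gives y = (-1, -1), which is column 2 of [L]_C.

(-1, -1)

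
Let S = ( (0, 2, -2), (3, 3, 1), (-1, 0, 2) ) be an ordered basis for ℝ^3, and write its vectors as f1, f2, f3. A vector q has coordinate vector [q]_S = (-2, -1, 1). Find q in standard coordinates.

By definition q = -2f1 - f2 + f3.
Summing componentwise gives (-4, -7, 5).

(-4, -7, 5)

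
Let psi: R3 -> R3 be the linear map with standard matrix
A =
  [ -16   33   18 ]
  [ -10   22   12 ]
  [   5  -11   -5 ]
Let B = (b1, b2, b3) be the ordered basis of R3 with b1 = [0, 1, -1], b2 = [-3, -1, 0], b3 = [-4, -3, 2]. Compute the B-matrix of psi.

[[0, -2, 1], [-1, -1, -3], [-3, -3, 2]]

The j-th column of [psi]_B is [psi(bj)]_B.
psi(b1) = A b1 = [15, 10, -6] = 0·b1 - b2 - 3b3, so column 1 is [0, -1, -3].
Repeating for b2, b3 and assembling the columns gives [[0, -2, 1], [-1, -1, -3], [-3, -3, 2]].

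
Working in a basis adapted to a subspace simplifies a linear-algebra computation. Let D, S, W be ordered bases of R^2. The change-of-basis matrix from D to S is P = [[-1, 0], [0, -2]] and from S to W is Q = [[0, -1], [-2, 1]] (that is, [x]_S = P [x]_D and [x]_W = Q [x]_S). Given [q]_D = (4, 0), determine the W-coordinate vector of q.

Composing the changes, [q]_W = Q P [q]_D.
Q P = [[0, 2], [2, -2]]; applying this to (4, 0) gives (0, 8).

(0, 8)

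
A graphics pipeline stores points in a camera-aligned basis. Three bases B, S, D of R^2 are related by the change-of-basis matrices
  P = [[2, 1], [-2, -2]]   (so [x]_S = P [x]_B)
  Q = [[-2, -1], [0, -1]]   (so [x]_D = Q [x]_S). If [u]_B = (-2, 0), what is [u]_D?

Apply P to get S-coordinates (-4, 4), then Q to get D-coordinates.
The result is [u]_D = (4, -4).

(4, -4)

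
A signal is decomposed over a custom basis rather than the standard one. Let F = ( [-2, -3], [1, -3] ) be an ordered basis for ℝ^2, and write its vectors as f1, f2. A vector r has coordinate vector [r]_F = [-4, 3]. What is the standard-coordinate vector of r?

[11, 3]

r = M [r]_F, where M has columns f1, f2.
Carrying out the matrix-vector product, r = [11, 3].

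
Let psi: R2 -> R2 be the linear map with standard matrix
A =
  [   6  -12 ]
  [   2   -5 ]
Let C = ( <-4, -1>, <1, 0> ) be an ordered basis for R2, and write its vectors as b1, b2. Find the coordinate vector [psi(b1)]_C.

<3, 0>

Compute psi(b1) = A b1 = <-12, -3> in standard coordinates.
Then write this in C-coordinates: solve for y in y_1 b1 + y_2 b2 = <-12, -3>.
This gives y = <3, 0>, which is column 1 of [psi]_C.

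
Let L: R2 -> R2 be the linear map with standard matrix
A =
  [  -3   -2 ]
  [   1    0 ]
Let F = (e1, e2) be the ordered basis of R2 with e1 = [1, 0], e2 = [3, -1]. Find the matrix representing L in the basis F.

[[0, 2], [-1, -3]]

Let P have columns e1, e2. Then [L]_F = P^(-1) A P.
Here det P = -1, so P^(-1) is integer; computing A P first and then P^(-1)(A P) gives [[0, 2], [-1, -3]].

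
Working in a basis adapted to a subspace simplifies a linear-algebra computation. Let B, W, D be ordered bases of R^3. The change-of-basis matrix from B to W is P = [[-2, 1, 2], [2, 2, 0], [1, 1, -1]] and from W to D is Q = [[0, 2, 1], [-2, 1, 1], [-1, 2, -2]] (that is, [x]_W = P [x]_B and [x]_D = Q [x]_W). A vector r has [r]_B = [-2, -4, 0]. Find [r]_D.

First [r]_W = P [r]_B = [0, -12, -6].
Then [r]_D = Q [r]_W = [-30, -18, -12].

[-30, -18, -12]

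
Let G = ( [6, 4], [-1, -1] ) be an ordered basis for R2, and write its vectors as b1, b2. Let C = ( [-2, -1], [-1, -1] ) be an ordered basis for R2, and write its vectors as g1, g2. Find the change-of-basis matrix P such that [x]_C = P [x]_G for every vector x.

[[-2, 0], [-2, 1]]

Let M have columns bj and N have columns gj. Then for every x, N [x]_C = x = M [x]_G, so P = N^(-1) M.
Since det N = 1, N^(-1) has integer entries; multiplying gives P = [[-2, 0], [-2, 1]].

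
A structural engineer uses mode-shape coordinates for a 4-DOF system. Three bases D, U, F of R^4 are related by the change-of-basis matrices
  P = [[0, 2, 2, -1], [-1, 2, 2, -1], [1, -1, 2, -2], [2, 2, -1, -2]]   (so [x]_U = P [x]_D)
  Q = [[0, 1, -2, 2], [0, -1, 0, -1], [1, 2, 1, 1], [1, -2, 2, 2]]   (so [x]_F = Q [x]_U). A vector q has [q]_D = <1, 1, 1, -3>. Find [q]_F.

<8, -15, 36, 29>

Apply P to get U-coordinates <7, 6, 8, 9>, then Q to get F-coordinates.
The result is [q]_F = <8, -15, 36, 29>.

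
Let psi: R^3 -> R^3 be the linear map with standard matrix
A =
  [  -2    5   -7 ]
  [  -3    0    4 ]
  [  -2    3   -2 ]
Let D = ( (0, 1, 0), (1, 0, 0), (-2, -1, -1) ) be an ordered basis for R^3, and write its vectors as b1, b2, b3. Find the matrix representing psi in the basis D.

Let P have columns b1, ..., b3. Then [psi]_D = P^(-1) A P.
Here det P = 1, so P^(-1) is integer; computing A P first and then P^(-1)(A P) gives [[-3, -1, -1], [-1, 2, 0], [-3, 2, -3]].

[[-3, -1, -1], [-1, 2, 0], [-3, 2, -3]]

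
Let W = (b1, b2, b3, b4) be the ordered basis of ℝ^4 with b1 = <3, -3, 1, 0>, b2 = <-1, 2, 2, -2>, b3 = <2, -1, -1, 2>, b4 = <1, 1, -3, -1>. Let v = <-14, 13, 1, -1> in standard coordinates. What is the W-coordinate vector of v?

Write v = c_1 b1 + ... + c_4 b4 and solve for the c_i.
Gaussian elimination on [M | v] yields c = (-4, 1, 0, -1).
Check: -4b1 + b2 + 0·b3 - b4 = <-14, 13, 1, -1>.

<-4, 1, 0, -1>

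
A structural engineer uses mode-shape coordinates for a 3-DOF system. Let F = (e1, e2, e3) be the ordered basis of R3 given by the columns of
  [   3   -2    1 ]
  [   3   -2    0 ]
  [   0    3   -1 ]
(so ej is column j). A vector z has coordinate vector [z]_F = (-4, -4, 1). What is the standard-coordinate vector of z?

By definition z = -4e1 - 4e2 + e3.
Summing componentwise gives (-3, -4, -13).

(-3, -4, -13)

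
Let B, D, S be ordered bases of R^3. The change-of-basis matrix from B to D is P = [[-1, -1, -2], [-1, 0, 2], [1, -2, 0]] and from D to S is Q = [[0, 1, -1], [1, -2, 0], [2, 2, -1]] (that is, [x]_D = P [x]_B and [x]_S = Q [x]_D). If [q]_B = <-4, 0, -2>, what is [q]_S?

Apply P to get D-coordinates <8, 0, -4>, then Q to get S-coordinates.
The result is [q]_S = <4, 8, 20>.

<4, 8, 20>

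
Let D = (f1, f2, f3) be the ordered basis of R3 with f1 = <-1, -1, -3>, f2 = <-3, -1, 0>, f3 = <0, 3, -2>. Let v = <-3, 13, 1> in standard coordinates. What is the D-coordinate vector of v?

<-3, 2, 4>

Write v = c_1 f1 + ... + c_3 f3 and solve for the c_i.
Solving this 3x3 system gives c = (-3, 2, 4).
Check: -3f1 + 2f2 + 4f3 = <-3, 13, 1>.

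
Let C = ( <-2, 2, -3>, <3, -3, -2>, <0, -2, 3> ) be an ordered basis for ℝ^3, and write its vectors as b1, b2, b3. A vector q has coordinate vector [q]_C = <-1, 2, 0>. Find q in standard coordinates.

<8, -8, -1>

q = M [q]_C, where M has columns b1, ..., b3.
Carrying out the matrix-vector product, q = <8, -8, -1>.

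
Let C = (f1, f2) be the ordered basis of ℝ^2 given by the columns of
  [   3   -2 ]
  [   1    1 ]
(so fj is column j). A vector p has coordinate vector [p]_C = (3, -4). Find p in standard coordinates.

(17, -1)

By definition p = 3f1 - 4f2.
Summing componentwise gives (17, -1).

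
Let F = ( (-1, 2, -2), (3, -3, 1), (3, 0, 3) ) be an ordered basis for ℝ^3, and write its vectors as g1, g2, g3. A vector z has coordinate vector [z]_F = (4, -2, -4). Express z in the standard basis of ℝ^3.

By definition z = 4g1 - 2g2 - 4g3.
Summing componentwise gives (-22, 14, -22).

(-22, 14, -22)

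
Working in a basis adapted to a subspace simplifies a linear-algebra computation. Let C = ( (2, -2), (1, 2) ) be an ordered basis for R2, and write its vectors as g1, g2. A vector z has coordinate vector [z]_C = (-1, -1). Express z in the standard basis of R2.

By definition z = -g1 - g2.
Summing componentwise gives (-3, 0).

(-3, 0)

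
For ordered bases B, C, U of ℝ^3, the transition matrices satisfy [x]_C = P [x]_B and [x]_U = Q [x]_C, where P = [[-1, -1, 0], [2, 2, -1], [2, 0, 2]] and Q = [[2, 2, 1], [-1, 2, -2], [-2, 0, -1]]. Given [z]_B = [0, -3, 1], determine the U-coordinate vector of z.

Composing the changes, [z]_U = Q P [z]_B.
Q P = [[4, 2, 0], [1, 5, -6], [0, 2, -2]]; applying this to [0, -3, 1] gives [-6, -21, -8].

[-6, -21, -8]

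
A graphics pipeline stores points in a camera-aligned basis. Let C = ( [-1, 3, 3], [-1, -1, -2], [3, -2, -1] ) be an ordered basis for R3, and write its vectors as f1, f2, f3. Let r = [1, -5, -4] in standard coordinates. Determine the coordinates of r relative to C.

[-4, -3, -2]

Write r = c_1 f1 + ... + c_3 f3 and solve for the c_i.
Row-reducing the augmented matrix [M | r] gives c = (-4, -3, -2).
Check: -4f1 - 3f2 - 2f3 = [1, -5, -4].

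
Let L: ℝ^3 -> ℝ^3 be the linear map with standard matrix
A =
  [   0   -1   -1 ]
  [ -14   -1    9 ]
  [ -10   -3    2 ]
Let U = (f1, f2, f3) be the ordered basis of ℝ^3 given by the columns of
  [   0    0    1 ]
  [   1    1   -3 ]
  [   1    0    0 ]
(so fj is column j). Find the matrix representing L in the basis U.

With P the matrix whose columns are f1, ..., f3, [L]_U = P^(-1) A P.
Column by column: L(f1) = A f1 = [-2, 8, -1]; its U-coordinates [-1, 3, -2] give column 1.
Continuing for each basis vector yields [L]_U = [[-1, -3, -1], [3, -1, -1], [-2, -1, 3]].

[[-1, -3, -1], [3, -1, -1], [-2, -1, 3]]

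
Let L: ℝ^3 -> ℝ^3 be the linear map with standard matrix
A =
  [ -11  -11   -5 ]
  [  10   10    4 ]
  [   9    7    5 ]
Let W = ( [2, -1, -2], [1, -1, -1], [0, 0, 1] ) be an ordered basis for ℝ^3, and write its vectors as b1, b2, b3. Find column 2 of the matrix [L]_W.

Compute L(b2) = A b2 = [5, -4, -3] in standard coordinates.
Then write this in W-coordinates: solve for y in y_1 b1 + ... + y_3 b3 = [5, -4, -3].
This gives y = [1, 3, 2], which is column 2 of [L]_W.

[1, 3, 2]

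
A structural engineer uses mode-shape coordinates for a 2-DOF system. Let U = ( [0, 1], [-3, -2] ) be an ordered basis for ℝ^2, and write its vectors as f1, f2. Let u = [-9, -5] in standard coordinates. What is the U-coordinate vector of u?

[1, 3]

Write u = c_1 f1 + c_2 f2 and solve for the c_i.
System: 0c_1 - 3c_2 = -9, c_1 - 2c_2 = -5; solving gives c_1 = 1, c_2 = 3.
Check: f1 + 3f2 = [-9, -5].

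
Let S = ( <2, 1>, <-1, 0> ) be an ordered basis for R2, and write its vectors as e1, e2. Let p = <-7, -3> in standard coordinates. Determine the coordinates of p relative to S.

We seek scalars with c_1 e1 + c_2 e2 = p; equivalently solve M c = p where the columns of M are e1, e2.
System: 2c_1 - c_2 = -7, c_1 + 0c_2 = -3; solving gives c_1 = -3, c_2 = 1.
Check: -3e1 + e2 = <-7, -3>.

<-3, 1>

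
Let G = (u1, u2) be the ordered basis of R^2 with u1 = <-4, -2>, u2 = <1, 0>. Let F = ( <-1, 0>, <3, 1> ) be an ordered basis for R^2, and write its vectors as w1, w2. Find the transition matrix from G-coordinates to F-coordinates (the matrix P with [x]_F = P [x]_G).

Take x = uj: its G-coordinates are the j-th standard unit vector, so P e_j — column j of P — equals [uj]_F.
u1 = -2w1 - 2w2, giving column 1 = <-2, -2>; repeating for each j gives P = [[-2, -1], [-2, 0]].

[[-2, -1], [-2, 0]]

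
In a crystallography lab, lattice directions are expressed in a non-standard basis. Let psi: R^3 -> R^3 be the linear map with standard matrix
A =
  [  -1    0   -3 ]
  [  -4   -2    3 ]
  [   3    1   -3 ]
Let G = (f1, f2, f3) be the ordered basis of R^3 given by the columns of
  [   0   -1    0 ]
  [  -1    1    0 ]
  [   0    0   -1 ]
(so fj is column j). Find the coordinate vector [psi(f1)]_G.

(-2, 0, 1)

Column 1 of [psi]_G is the G-coordinate vector of psi(f1).
In standard coordinates psi(f1) = A f1 = (0, 2, -1).
Converting to G: (0, 2, -1) = -2f1 + 0·f2 + f3, so the coordinate vector is (-2, 0, 1).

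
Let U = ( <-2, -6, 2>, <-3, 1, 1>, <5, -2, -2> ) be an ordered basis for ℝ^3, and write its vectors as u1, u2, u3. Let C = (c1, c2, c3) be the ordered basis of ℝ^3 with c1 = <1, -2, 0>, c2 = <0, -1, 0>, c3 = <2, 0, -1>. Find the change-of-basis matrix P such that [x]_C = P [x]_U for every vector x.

[[2, -1, 1], [2, 1, 0], [-2, -1, 2]]

Column j of P is [uj]_C, since P maps U-coordinates to C-coordinates.
Expressing u1 in C: u1 = 2c1 + 2c2 - 2c3, so column 1 of P is <2, 2, -2>.
Doing the same for each uj gives P = [[2, -1, 1], [2, 1, 0], [-2, -1, 2]].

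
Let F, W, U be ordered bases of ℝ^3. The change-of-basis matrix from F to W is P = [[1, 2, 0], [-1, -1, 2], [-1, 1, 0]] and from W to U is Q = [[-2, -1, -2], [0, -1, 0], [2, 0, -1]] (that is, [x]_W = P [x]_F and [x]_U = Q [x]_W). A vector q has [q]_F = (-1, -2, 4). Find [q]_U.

Composing the changes, [q]_U = Q P [q]_F.
Q P = [[1, -5, -2], [1, 1, -2], [3, 3, 0]]; applying this to (-1, -2, 4) gives (1, -11, -9).

(1, -11, -9)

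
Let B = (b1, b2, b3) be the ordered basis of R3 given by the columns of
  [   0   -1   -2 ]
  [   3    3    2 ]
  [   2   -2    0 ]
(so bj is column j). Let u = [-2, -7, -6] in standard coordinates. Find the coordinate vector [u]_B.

[u]_B is the unique c with M c = u, where M has columns b1, ..., b3.
Gaussian elimination on [M | u] yields c = (-3, 0, 1).
Check: -3b1 + 0·b2 + b3 = [-2, -7, -6].

[-3, 0, 1]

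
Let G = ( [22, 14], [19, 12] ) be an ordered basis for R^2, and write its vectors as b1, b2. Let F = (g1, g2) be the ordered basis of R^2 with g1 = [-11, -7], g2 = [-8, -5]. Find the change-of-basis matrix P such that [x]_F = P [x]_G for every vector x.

Let M have columns bj and N have columns gj. Then for every x, N [x]_F = x = M [x]_G, so P = N^(-1) M.
Since det N = -1, N^(-1) has integer entries; multiplying gives P = [[-2, -1], [0, -1]].

[[-2, -1], [0, -1]]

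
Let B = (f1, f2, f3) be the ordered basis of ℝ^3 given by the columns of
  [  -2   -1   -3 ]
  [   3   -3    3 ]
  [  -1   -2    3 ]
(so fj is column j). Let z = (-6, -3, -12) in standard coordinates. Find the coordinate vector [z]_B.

We seek scalars with c_1 f1 + ... + c_3 f3 = z; equivalently solve M c = z where the columns of M are f1, ..., f3.
Row-reducing the augmented matrix [M | z] gives c = (3, 3, -1).
Check: 3f1 + 3f2 - f3 = (-6, -3, -12).

(3, 3, -1)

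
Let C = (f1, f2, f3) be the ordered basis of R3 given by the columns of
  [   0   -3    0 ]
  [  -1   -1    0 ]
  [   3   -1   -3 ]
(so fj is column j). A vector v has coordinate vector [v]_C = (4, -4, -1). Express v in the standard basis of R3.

(12, 0, 19)

v = M [v]_C, where M has columns f1, ..., f3.
Carrying out the matrix-vector product, v = (12, 0, 19).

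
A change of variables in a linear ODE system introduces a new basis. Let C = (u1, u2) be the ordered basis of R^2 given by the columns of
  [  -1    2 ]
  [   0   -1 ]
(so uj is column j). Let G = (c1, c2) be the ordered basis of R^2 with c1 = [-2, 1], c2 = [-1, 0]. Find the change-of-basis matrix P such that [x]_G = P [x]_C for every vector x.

Let M have columns uj and N have columns cj. Then for every x, N [x]_G = x = M [x]_C, so P = N^(-1) M.
Since det N = 1, N^(-1) has integer entries; multiplying gives P = [[0, -1], [1, 0]].

[[0, -1], [1, 0]]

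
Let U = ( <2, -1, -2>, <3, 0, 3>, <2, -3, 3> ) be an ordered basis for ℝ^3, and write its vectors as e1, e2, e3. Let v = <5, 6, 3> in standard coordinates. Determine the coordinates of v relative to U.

We seek scalars with c_1 e1 + ... + c_3 e3 = v; equivalently solve M c = v where the columns of M are e1, ..., e3.
Solving this 3x3 system gives c = (0, 3, -2).
Check: 0·e1 + 3e2 - 2e3 = <5, 6, 3>.

<0, 3, -2>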